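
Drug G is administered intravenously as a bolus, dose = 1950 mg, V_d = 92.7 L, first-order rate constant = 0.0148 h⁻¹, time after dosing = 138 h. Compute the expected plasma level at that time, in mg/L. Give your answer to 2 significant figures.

C₀ = Dose / Vd = 1950 / 92.7 = 21.04 mg/L
C = C₀ · e^(−k·t) = 21.04 × e^(−0.01480 × 138)
  = 21.04 × 0.1297 = 2.729 mg/L

2.7 mg/L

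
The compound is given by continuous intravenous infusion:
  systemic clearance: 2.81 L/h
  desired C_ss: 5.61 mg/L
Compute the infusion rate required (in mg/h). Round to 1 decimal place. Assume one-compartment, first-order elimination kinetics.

At steady state, infusion rate R₀ = Css × CL = 5.61 × 2.810 = 15.76 mg/h

15.8 mg/h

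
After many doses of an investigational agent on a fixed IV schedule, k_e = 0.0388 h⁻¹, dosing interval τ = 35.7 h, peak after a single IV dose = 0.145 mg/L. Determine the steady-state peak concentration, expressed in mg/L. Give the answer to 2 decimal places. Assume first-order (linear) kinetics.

e^(−kτ) = e^(−0.03880 × 35.7) = 0.2503
Accumulation ratio R = 1 / (1 − e^(−kτ)) = 1 / (1 − 0.2503) = 1.334
Steady-state peak = C₀ × R = 0.145 × 1.334 = 0.1934 mg/L

0.19 mg/L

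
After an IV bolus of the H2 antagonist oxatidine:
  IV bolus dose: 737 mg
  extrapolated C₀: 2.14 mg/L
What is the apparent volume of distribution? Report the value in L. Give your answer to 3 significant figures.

344 L

Vd = Dose / C₀ = 737.0 / 2.14 = 344.4 L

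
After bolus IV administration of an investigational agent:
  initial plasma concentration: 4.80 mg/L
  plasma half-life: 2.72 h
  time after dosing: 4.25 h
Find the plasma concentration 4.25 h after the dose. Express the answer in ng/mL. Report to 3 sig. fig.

1630 ng/mL

k = ln2 / t½ = 0.693147 / 2.72 = 0.2548 h⁻¹
C = C₀ · e^(−k·t) = 4.800 × e^(−0.2548 × 4.25)
  = 4.800 × 0.3386 = 1.625 mg/L
Convert: 1.625 mg/L × 1000 = 1625 ng/mL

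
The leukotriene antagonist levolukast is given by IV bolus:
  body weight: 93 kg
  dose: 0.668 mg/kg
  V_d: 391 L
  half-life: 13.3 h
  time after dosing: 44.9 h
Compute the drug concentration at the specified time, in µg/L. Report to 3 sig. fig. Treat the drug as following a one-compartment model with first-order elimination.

Total dose = 0.668 × 93 = 62.12 mg
C₀ = Dose / Vd = 62.12 / 391 = 0.1589 mg/L
k = ln2 / t½ = 0.693147 / 13.3 = 0.05212 h⁻¹
C = C₀ · e^(−k·t) = 0.1589 × e^(−0.05212 × 44.9)
  = 0.1589 × 0.09631 = 0.01530 mg/L
Convert: 0.01530 mg/L × 1000 = 15.30 µg/L

15.3 µg/L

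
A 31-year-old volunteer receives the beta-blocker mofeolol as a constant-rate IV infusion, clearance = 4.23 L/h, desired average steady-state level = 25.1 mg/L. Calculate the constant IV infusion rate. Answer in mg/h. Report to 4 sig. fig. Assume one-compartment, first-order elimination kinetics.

At steady state, infusion rate R₀ = Css × CL = 25.1 × 4.230 = 106.2 mg/h

106.2 mg/h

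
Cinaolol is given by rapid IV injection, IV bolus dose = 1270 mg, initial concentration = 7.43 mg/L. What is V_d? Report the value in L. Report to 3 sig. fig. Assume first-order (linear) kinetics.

171 L

Vd = Dose / C₀ = 1270 / 7.43 = 170.9 L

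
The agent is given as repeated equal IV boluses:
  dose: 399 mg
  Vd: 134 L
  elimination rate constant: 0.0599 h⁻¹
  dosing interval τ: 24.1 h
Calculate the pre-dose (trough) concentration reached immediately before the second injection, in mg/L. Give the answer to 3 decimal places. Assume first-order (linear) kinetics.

0.703 mg/L

C₀ per dose = Dose / Vd = 399 / 134 = 2.978 mg/L
Fraction remaining after one interval: r = e^(−kτ) = e^(−0.05990 × 24.1) = 0.2361
Before dose 2, 1 dose has been given (aged 1τ).
C_trough = C₀ × r = 2.978 × 0.2361 = 0.7031 mg/L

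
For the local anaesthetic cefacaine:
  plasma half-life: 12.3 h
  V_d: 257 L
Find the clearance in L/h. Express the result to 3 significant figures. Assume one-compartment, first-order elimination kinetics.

k = ln2 / t½ = 0.693147 / 12.3 = 0.05635 h⁻¹
CL = k × Vd = 0.05635 × 257 = 14.48 L/h

14.5 L/h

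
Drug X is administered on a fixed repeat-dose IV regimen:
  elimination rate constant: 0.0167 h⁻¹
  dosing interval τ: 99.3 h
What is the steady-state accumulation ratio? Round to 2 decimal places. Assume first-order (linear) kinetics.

e^(−kτ) = e^(−0.01670 × 99.3) = 0.1905
Accumulation ratio R = 1 / (1 − e^(−kτ)) = 1 / (1 − 0.1905) = 1.235

1.24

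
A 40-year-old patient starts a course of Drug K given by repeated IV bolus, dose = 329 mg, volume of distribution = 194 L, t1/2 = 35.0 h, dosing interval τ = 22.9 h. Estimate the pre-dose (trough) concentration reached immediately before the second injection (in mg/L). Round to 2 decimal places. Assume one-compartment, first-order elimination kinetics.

C₀ per dose = Dose / Vd = 329 / 194 = 1.696 mg/L
k = ln2 / t½ = 0.693147 / 35.0 = 0.01980 h⁻¹
Fraction remaining after one interval: r = e^(−kτ) = e^(−0.01980 × 22.9) = 0.6355
Before dose 2, 1 dose has been given (aged 1τ).
C_trough = C₀ × r = 1.696 × 0.6355 = 1.078 mg/L

1.08 mg/L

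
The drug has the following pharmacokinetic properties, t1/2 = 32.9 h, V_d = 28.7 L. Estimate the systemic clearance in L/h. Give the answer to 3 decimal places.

0.605 L/h

k = ln2 / t½ = 0.693147 / 32.9 = 0.02107 h⁻¹
CL = k × Vd = 0.02107 × 28.7 = 0.6047 L/h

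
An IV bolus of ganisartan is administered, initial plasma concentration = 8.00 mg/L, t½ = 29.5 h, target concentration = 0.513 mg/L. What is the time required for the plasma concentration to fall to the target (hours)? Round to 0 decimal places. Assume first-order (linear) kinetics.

117 h

k = ln2 / t½ = 0.693147 / 29.5 = 0.02350 h⁻¹
t = ln(C₀ / C) / k = ln(8.000 / 0.513) / 0.02350
  = ln(15.59) / 0.02350 = 2.747 / 0.02350 = 116.9 h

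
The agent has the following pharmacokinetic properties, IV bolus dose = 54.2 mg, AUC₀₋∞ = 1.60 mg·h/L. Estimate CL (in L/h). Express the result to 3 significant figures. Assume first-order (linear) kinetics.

33.9 L/h

CL = Dose / AUC = 54.2 / 1.60 = 33.88 L/h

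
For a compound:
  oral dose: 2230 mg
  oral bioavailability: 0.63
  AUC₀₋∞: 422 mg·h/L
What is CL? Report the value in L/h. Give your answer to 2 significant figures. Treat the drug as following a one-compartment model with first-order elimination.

CL = F·Dose / AUC = 0.63 × 2230 / 422 = 3.329 L/h

3.3 L/h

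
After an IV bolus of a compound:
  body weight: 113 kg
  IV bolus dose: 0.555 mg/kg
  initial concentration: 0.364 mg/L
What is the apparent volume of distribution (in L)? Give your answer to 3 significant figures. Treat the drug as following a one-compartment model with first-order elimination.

172 L

Dose = 0.555 × 113 = 62.72 mg
Vd = Dose / C₀ = 62.72 / 0.364 = 172.3 L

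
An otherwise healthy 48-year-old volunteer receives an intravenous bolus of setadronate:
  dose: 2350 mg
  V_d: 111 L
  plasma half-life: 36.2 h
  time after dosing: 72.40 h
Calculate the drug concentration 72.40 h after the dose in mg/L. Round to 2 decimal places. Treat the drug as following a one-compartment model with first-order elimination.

5.29 mg/L

C₀ = Dose / Vd = 2350 / 111 = 21.17 mg/L
k = ln2 / t½ = 0.693147 / 36.2 = 0.01915 h⁻¹
t / t½ = 72.40 / 36.2 = 2 half-lives
C = C₀ × (1/2)^2 = 21.17 × 0.2500 = 5.293 mg/L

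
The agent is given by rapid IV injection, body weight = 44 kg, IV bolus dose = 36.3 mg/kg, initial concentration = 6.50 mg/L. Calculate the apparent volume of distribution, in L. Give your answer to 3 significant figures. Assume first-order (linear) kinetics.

246 L

Dose = 36.3 × 44 = 1597 mg
Vd = Dose / C₀ = 1597 / 6.50 = 245.7 L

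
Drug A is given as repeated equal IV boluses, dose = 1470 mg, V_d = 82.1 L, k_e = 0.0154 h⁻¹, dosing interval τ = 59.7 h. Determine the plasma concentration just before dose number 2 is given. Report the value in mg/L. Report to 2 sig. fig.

7.1 mg/L

C₀ per dose = Dose / Vd = 1470 / 82.1 = 17.90 mg/L
Fraction remaining after one interval: r = e^(−kτ) = e^(−0.01540 × 59.7) = 0.3988
Before dose 2, 1 dose has been given (aged 1τ).
C_trough = C₀ × r = 17.90 × 0.3988 = 7.139 mg/L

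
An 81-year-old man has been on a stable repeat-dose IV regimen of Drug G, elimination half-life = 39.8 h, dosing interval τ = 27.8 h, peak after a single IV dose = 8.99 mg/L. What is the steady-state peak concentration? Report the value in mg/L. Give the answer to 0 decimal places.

k = ln2 / t½ = 0.693147 / 39.8 = 0.01742 h⁻¹
e^(−kτ) = e^(−0.01742 × 27.8) = 0.6161
Accumulation ratio R = 1 / (1 − e^(−kτ)) = 1 / (1 − 0.6161) = 2.605
Steady-state peak = C₀ × R = 8.99 × 2.605 = 23.42 mg/L

23 mg/L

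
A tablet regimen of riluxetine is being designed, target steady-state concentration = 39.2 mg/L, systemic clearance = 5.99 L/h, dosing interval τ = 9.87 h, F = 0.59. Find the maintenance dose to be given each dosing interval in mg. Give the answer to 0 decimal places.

At steady state, F × (Dose/τ) = Css × CL.
Dose = Css × CL × τ / F = 39.2 × 5.990 × 9.87 / 0.59 = 3928 mg

3928 mg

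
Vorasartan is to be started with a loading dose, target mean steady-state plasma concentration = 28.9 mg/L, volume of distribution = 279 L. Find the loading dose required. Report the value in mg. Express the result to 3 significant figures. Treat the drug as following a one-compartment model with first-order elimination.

8060 mg

LD = Css × Vd = 28.9 × 279 = 8063 mg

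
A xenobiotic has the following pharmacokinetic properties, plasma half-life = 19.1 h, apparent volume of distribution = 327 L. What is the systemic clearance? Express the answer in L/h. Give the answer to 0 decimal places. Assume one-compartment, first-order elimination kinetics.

12 L/h

k = ln2 / t½ = 0.693147 / 19.1 = 0.03629 h⁻¹
CL = k × Vd = 0.03629 × 327 = 11.87 L/h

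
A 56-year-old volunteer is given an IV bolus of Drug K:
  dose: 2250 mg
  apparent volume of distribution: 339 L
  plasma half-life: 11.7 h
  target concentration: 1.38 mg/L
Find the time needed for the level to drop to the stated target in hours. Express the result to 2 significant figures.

27 h

C₀ = Dose / Vd = 2250 / 339 = 6.637 mg/L
k = ln2 / t½ = 0.693147 / 11.7 = 0.05924 h⁻¹
t = ln(C₀ / C) / k = ln(6.637 / 1.38) / 0.05924
  = ln(4.809) / 0.05924 = 1.570 / 0.05924 = 26.50 h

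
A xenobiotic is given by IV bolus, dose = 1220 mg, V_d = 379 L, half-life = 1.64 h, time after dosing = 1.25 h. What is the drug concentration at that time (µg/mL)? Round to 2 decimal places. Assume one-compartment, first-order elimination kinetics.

1.90 µg/mL

C₀ = Dose / Vd = 1220 / 379 = 3.219 mg/L
k = ln2 / t½ = 0.693147 / 1.64 = 0.4227 h⁻¹
C = C₀ · e^(−k·t) = 3.219 × e^(−0.4227 × 1.25)
  = 3.219 × 0.5896 = 1.898 mg/L
(1.898 mg/L = 1.898 µg/mL)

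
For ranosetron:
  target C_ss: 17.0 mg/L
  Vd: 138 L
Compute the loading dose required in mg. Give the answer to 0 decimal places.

2346 mg

LD = Css × Vd = 17.0 × 138 = 2346 mg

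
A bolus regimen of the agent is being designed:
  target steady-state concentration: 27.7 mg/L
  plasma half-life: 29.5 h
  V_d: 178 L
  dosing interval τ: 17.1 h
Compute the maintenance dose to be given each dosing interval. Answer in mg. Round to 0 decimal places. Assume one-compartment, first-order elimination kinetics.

1981 mg

k = ln2 / t½ = 0.693147 / 29.5 = 0.02350 h⁻¹
CL = k × Vd = 0.02350 × 178 = 4.183 L/h
At steady state, Dose/τ = Css × CL.
Dose = Css × CL × τ = 27.7 × 4.183 × 17.1 = 1981 mg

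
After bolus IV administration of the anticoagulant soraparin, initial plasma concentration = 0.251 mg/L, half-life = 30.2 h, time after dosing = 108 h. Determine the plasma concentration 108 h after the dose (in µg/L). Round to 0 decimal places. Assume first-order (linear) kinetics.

k = ln2 / t½ = 0.693147 / 30.2 = 0.02295 h⁻¹
C = C₀ · e^(−k·t) = 0.2510 × e^(−0.02295 × 108)
  = 0.2510 × 0.08386 = 0.02105 mg/L
Convert: 0.02105 mg/L × 1000 = 21.05 µg/L

21 µg/L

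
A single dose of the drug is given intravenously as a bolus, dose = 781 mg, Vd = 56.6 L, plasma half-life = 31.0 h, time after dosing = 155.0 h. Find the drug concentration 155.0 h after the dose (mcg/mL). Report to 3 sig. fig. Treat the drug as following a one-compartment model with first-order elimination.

0.431 mcg/mL

C₀ = Dose / Vd = 781.0 / 56.6 = 13.80 mg/L
k = ln2 / t½ = 0.693147 / 31.0 = 0.02236 h⁻¹
t / t½ = 155.0 / 31.0 = 5 half-lives
C = C₀ × (1/2)^5 = 13.80 × 0.03125 = 0.4313 mg/L
(0.4313 mg/L = 0.4313 mcg/mL)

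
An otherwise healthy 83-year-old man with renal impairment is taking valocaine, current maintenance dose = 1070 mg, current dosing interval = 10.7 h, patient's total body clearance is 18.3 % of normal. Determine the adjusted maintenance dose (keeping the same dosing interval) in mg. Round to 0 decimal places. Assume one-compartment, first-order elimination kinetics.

196 mg

To keep the same average steady-state level, dosing rate must scale with clearance.
CL ratio = 18.3 / 100 = 0.1830
New dose (same interval) = 1070 × 0.1830 = 195.8 mg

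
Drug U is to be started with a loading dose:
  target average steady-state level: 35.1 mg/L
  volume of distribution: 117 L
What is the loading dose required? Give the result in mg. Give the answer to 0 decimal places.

LD = Css × Vd = 35.1 × 117 = 4107 mg

4107 mg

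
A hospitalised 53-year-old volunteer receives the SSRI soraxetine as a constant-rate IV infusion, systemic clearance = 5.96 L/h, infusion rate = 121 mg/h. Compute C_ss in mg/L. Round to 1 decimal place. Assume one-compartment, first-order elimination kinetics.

20.3 mg/L

At steady state Css = R₀ / CL = 121 / 5.960 = 20.30 mg/L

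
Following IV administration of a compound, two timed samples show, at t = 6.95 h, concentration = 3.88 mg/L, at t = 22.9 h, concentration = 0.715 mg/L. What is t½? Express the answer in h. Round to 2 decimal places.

6.54 h

k = ln(C₁/C₂) / (t₂ − t₁) = ln(3.88/0.715) / (22.9 − 6.95)
  = 1.691 / 15.95 = 0.1060 h⁻¹
t½ = ln2 / k = 0.693147 / 0.1060 = 6.539 h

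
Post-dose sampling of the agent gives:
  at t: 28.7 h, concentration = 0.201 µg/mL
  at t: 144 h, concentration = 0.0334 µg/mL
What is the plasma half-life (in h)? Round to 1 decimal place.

44.5 h

k = ln(C₁/C₂) / (t₂ − t₁) = ln(0.201/0.0334) / (144 − 28.7)
  = 1.795 / 115.3 = 0.01557 h⁻¹
t½ = ln2 / k = 0.693147 / 0.01557 = 44.52 h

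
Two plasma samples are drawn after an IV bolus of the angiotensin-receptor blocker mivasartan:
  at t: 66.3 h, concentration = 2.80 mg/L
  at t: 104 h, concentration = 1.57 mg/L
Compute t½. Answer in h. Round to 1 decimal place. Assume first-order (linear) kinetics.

45.2 h

k = ln(C₁/C₂) / (t₂ − t₁) = ln(2.80/1.57) / (104 − 66.3)
  = 0.5785 / 37.70 = 0.01534 h⁻¹
t½ = ln2 / k = 0.693147 / 0.01534 = 45.19 h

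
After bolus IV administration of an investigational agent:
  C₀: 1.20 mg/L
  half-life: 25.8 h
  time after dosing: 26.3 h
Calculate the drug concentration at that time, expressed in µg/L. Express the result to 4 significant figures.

592.0 µg/L

k = ln2 / t½ = 0.693147 / 25.8 = 0.02687 h⁻¹
C = C₀ · e^(−k·t) = 1.200 × e^(−0.02687 × 26.3)
  = 1.200 × 0.4933 = 0.5920 mg/L
Convert: 0.5920 mg/L × 1000 = 592.0 µg/L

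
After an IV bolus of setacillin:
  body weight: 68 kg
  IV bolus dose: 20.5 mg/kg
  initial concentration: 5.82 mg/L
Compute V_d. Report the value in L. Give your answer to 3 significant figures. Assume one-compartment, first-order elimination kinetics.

240 L

Dose = 20.5 × 68 = 1394 mg
Vd = Dose / C₀ = 1394 / 5.82 = 239.5 L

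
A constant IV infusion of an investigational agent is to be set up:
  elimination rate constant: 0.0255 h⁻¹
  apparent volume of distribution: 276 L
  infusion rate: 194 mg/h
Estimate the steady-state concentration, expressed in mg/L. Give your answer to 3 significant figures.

CL = k × Vd = 0.02550 × 276 = 7.038 L/h
At steady state Css = R₀ / CL = 194 / 7.038 = 27.56 mg/L

27.6 mg/L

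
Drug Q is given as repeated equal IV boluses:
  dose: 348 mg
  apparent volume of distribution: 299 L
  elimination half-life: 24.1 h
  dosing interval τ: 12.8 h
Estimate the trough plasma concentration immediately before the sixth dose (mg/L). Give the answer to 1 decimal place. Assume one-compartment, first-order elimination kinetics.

2.2 mg/L

C₀ per dose = Dose / Vd = 348 / 299 = 1.164 mg/L
k = ln2 / t½ = 0.693147 / 24.1 = 0.02876 h⁻¹
Fraction remaining after one interval: r = e^(−kτ) = e^(−0.02876 × 12.8) = 0.6920
Before dose 6, 5 doses have been given (aged 1τ, 2τ, 3τ, 4τ, 5τ).
C_trough = C₀ × (r + r² + … + r^5) = C₀ × r(1−r^5)/(1−r)
        = 1.164 × 0.6920 × (1 − 0.1587) / (1 − 0.6920) = 2.200 mg/L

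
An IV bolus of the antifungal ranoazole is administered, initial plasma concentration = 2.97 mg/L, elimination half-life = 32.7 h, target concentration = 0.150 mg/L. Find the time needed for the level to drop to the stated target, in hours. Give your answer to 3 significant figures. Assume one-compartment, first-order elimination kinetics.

141 h

k = ln2 / t½ = 0.693147 / 32.7 = 0.02120 h⁻¹
t = ln(C₀ / C) / k = ln(2.970 / 0.150) / 0.02120
  = ln(19.80) / 0.02120 = 2.986 / 0.02120 = 140.8 h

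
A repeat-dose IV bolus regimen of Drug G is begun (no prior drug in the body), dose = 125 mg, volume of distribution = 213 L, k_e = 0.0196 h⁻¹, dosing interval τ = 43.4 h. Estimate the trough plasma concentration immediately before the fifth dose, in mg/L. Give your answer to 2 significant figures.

C₀ per dose = Dose / Vd = 125 / 213 = 0.5869 mg/L
Fraction remaining after one interval: r = e^(−kτ) = e^(−0.01960 × 43.4) = 0.4271
Before dose 5, 4 doses have been given (aged 1τ, 2τ, 3τ, 4τ).
C_trough = C₀ × (r + r² + … + r^4) = C₀ × r(1−r^4)/(1−r)
        = 0.5869 × 0.4271 × (1 − 0.03328) / (1 − 0.4271) = 0.4230 mg/L

0.42 mg/L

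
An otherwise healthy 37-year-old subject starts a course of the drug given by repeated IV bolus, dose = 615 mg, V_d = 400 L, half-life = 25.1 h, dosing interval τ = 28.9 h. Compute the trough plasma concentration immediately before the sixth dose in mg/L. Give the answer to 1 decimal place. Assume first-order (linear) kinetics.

C₀ per dose = Dose / Vd = 615 / 400 = 1.538 mg/L
k = ln2 / t½ = 0.693147 / 25.1 = 0.02762 h⁻¹
Fraction remaining after one interval: r = e^(−kτ) = e^(−0.02762 × 28.9) = 0.4501
Before dose 6, 5 doses have been given (aged 1τ, 2τ, 3τ, 4τ, 5τ).
C_trough = C₀ × (r + r² + … + r^5) = C₀ × r(1−r^5)/(1−r)
        = 1.538 × 0.4501 × (1 − 0.01847) / (1 − 0.4501) = 1.236 mg/L

1.2 mg/L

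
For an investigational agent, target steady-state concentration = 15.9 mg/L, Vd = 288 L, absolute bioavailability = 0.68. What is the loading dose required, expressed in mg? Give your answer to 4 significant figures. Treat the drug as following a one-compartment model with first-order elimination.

LD = Css × Vd / F = 15.9 × 288 / 0.68 = 6734 mg

6734 mg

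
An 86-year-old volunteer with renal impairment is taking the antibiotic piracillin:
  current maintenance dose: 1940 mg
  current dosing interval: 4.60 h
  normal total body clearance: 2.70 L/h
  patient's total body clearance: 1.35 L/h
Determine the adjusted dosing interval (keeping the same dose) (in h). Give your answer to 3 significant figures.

9.20 h

To keep the same average steady-state level, dosing rate must scale with clearance.
CL ratio = 1.35 / 2.70 = 0.5000
New interval (same dose) = 4.60 / 0.5000 = 9.200 h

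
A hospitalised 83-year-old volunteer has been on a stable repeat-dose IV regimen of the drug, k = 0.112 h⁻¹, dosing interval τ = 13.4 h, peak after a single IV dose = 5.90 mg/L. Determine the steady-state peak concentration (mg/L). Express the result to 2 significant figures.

7.6 mg/L

e^(−kτ) = e^(−0.1120 × 13.4) = 0.2230
Accumulation ratio R = 1 / (1 − e^(−kτ)) = 1 / (1 − 0.2230) = 1.287
Steady-state peak = C₀ × R = 5.90 × 1.287 = 7.593 mg/L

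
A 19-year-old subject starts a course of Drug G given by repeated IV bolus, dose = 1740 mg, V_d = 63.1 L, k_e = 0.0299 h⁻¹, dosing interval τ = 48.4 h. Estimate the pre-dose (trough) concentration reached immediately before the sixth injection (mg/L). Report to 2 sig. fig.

8.5 mg/L

C₀ per dose = Dose / Vd = 1740 / 63.1 = 27.58 mg/L
Fraction remaining after one interval: r = e^(−kτ) = e^(−0.02990 × 48.4) = 0.2352
Before dose 6, 5 doses have been given (aged 1τ, 2τ, 3τ, 4τ, 5τ).
C_trough = C₀ × (r + r² + … + r^5) = C₀ × r(1−r^5)/(1−r)
        = 27.58 × 0.2352 × (1 − 0.0007198) / (1 − 0.2352) = 8.476 mg/L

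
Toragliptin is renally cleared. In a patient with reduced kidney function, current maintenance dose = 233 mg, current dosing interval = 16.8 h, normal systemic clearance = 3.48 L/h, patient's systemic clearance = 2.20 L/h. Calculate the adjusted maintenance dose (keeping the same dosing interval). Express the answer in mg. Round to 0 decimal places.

To keep the same average steady-state level, dosing rate must scale with clearance.
CL ratio = 2.20 / 3.48 = 0.6322
New dose (same interval) = 233 × 0.6322 = 147.3 mg

147 mg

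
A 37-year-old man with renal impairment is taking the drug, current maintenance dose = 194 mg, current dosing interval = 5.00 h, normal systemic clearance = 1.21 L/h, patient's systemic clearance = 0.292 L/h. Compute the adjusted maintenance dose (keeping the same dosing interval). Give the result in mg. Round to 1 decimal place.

To keep the same average steady-state level, dosing rate must scale with clearance.
CL ratio = 0.292 / 1.21 = 0.2413
New dose (same interval) = 194 × 0.2413 = 46.81 mg

46.8 mg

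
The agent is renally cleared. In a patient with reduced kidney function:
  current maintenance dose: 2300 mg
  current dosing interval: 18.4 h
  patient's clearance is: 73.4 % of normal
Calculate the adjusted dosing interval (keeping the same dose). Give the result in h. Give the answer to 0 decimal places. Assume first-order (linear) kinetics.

To keep the same average steady-state level, dosing rate must scale with clearance.
CL ratio = 73.4 / 100 = 0.7340
New interval (same dose) = 18.4 / 0.7340 = 25.07 h

25 h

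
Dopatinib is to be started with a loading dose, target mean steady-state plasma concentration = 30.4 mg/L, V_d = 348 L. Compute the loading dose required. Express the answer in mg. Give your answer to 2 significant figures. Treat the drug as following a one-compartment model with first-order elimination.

11000 mg

LD = Css × Vd = 30.4 × 348 = 10580 mg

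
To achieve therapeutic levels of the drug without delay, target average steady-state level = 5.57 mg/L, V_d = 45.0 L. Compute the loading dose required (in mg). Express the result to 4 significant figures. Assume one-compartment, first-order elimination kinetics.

LD = Css × Vd = 5.57 × 45.0 = 250.7 mg

250.7 mg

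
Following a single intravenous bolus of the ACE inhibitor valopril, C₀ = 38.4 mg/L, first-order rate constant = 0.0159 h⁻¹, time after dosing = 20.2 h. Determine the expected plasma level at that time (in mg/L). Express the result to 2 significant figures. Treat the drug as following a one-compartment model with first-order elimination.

C = C₀ · e^(−k·t) = 38.40 × e^(−0.01590 × 20.2)
  = 38.40 × 0.7253 = 27.85 mg/L

28 mg/L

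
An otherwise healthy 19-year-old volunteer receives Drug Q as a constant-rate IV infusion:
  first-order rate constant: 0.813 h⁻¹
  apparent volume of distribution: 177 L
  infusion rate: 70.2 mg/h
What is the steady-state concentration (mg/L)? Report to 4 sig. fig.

CL = k × Vd = 0.8130 × 177 = 143.9 L/h
At steady state Css = R₀ / CL = 70.2 / 143.9 = 0.4878 mg/L

0.4878 mg/L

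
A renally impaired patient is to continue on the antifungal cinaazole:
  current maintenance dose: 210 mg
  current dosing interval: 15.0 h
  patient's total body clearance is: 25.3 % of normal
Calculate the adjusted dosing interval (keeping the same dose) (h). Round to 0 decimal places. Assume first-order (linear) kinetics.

To keep the same average steady-state level, dosing rate must scale with clearance.
CL ratio = 25.3 / 100 = 0.2530
New interval (same dose) = 15.0 / 0.2530 = 59.29 h

59 h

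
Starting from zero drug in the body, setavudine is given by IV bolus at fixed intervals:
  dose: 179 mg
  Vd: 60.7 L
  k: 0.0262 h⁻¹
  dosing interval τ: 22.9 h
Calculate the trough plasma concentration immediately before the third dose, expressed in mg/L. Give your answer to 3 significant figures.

2.51 mg/L

C₀ per dose = Dose / Vd = 179 / 60.7 = 2.949 mg/L
Fraction remaining after one interval: r = e^(−kτ) = e^(−0.02620 × 22.9) = 0.5488
Before dose 3, 2 doses have been given (aged 1τ, 2τ).
C_trough = C₀ × (r + r²) = 2.949 × (0.5488 + 0.3012) = 2.507 mg/L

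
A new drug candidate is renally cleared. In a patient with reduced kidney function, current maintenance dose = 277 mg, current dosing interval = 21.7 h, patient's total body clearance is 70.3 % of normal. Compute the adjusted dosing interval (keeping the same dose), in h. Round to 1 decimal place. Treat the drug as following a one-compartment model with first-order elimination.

To keep the same average steady-state level, dosing rate must scale with clearance.
CL ratio = 70.3 / 100 = 0.7030
New interval (same dose) = 21.7 / 0.7030 = 30.87 h

30.9 h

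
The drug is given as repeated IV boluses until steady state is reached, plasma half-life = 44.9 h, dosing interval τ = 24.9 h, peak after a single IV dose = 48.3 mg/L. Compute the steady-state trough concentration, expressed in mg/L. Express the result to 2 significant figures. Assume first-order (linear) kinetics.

100 mg/L

k = ln2 / t½ = 0.693147 / 44.9 = 0.01544 h⁻¹
e^(−kτ) = e^(−0.01544 × 24.9) = 0.6808
Accumulation ratio R = 1 / (1 − e^(−kτ)) = 1 / (1 − 0.6808) = 3.133
Steady-state trough = C₀ × R × e^(−kτ) = 48.3 × 3.133 × 0.6808 = 103.0 mg/L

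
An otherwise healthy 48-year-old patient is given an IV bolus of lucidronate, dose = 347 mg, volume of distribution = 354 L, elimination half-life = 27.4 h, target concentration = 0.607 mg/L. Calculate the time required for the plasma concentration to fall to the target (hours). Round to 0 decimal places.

19 h

C₀ = Dose / Vd = 347.0 / 354 = 0.9802 mg/L
k = ln2 / t½ = 0.693147 / 27.4 = 0.02530 h⁻¹
t = ln(C₀ / C) / k = ln(0.9802 / 0.607) / 0.02530
  = ln(1.615) / 0.02530 = 0.4793 / 0.02530 = 18.94 h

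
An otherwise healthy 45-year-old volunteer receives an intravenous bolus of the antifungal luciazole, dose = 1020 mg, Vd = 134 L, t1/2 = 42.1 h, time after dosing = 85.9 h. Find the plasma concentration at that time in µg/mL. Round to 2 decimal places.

C₀ = Dose / Vd = 1020 / 134 = 7.612 mg/L
k = ln2 / t½ = 0.693147 / 42.1 = 0.01646 h⁻¹
C = C₀ · e^(−k·t) = 7.612 × e^(−0.01646 × 85.9)
  = 7.612 × 0.2432 = 1.851 mg/L
(1.851 mg/L = 1.851 µg/mL)

1.85 µg/mL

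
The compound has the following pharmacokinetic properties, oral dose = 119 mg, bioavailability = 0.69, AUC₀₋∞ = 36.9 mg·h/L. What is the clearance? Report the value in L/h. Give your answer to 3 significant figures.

CL = F·Dose / AUC = 0.69 × 119 / 36.9 = 2.225 L/h

2.23 L/h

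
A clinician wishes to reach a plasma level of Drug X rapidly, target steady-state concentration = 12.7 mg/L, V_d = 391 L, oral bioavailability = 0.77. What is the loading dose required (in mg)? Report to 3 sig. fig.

6450 mg

LD = Css × Vd / F = 12.7 × 391 / 0.77 = 6449 mg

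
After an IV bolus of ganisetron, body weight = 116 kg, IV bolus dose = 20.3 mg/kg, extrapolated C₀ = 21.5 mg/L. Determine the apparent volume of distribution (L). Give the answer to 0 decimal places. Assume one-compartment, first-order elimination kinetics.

110 L

Dose = 20.3 × 116 = 2355 mg
Vd = Dose / C₀ = 2355 / 21.5 = 109.5 L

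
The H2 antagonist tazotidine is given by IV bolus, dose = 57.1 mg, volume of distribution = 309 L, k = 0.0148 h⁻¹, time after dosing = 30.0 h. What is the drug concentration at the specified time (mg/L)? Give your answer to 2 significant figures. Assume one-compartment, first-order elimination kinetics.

0.12 mg/L

C₀ = Dose / Vd = 57.10 / 309 = 0.1848 mg/L
C = C₀ · e^(−k·t) = 0.1848 × e^(−0.01480 × 30.0)
  = 0.1848 × 0.6415 = 0.1185 mg/L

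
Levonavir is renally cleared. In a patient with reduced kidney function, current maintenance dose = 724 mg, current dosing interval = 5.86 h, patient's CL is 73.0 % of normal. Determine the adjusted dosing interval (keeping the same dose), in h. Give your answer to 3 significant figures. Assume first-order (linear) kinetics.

To keep the same average steady-state level, dosing rate must scale with clearance.
CL ratio = 73.0 / 100 = 0.7300
New interval (same dose) = 5.86 / 0.7300 = 8.027 h

8.03 h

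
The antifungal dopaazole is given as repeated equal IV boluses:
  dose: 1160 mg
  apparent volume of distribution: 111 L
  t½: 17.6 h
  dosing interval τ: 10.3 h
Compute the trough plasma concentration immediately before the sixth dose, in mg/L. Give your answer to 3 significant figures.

C₀ per dose = Dose / Vd = 1160 / 111 = 10.45 mg/L
k = ln2 / t½ = 0.693147 / 17.6 = 0.03938 h⁻¹
Fraction remaining after one interval: r = e^(−kτ) = e^(−0.03938 × 10.3) = 0.6666
Before dose 6, 5 doses have been given (aged 1τ, 2τ, 3τ, 4τ, 5τ).
C_trough = C₀ × (r + r² + … + r^5) = C₀ × r(1−r^5)/(1−r)
        = 10.45 × 0.6666 × (1 − 0.1316) / (1 − 0.6666) = 18.14 mg/L

18.1 mg/L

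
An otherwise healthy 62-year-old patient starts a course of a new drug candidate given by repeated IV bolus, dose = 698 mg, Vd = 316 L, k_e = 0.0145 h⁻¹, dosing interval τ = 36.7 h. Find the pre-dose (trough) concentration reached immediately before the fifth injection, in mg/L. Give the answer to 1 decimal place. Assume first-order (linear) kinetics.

2.8 mg/L

C₀ per dose = Dose / Vd = 698 / 316 = 2.209 mg/L
Fraction remaining after one interval: r = e^(−kτ) = e^(−0.01450 × 36.7) = 0.5873
Before dose 5, 4 doses have been given (aged 1τ, 2τ, 3τ, 4τ).
C_trough = C₀ × (r + r² + … + r^4) = C₀ × r(1−r^4)/(1−r)
        = 2.209 × 0.5873 × (1 − 0.1190) / (1 − 0.5873) = 2.769 mg/L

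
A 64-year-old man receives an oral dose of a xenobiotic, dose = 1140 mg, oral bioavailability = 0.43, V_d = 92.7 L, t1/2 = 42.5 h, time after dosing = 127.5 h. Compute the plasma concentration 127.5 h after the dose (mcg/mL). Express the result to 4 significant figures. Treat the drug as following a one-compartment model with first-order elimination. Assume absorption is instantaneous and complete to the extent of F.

0.6610 mcg/mL

Amount reaching circulation = F × Dose = 0.43 × 1140 = 490.2 mg
C₀ = F·Dose / Vd = 490.2 / 92.7 = 5.288 mg/L
k = ln2 / t½ = 0.693147 / 42.5 = 0.01631 h⁻¹
t / t½ = 127.5 / 42.5 = 3 half-lives
C = C₀ × (1/2)^3 = 5.288 × 0.1250 = 0.6610 mg/L
(0.6610 mg/L = 0.6610 mcg/mL)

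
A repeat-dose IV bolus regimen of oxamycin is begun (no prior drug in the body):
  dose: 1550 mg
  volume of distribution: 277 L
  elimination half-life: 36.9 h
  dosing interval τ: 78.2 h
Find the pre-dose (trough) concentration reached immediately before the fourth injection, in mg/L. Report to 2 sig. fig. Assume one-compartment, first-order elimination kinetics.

1.7 mg/L

C₀ per dose = Dose / Vd = 1550 / 277 = 5.596 mg/L
k = ln2 / t½ = 0.693147 / 36.9 = 0.01878 h⁻¹
Fraction remaining after one interval: r = e^(−kτ) = e^(−0.01878 × 78.2) = 0.2302
Before dose 4, 3 doses have been given (aged 1τ, 2τ, 3τ).
C_trough = C₀ × (r + r² + … + r^3) = C₀ × r(1−r^3)/(1−r)
        = 5.596 × 0.2302 × (1 − 0.01220) / (1 − 0.2302) = 1.653 mg/L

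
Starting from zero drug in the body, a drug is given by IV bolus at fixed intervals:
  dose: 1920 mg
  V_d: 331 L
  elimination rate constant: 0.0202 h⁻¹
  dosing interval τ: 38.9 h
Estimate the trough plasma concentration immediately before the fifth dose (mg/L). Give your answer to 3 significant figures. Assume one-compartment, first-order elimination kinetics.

4.65 mg/L

C₀ per dose = Dose / Vd = 1920 / 331 = 5.801 mg/L
Fraction remaining after one interval: r = e^(−kτ) = e^(−0.02020 × 38.9) = 0.4558
Before dose 5, 4 doses have been given (aged 1τ, 2τ, 3τ, 4τ).
C_trough = C₀ × (r + r² + … + r^4) = C₀ × r(1−r^4)/(1−r)
        = 5.801 × 0.4558 × (1 − 0.04316) / (1 − 0.4558) = 4.649 mg/L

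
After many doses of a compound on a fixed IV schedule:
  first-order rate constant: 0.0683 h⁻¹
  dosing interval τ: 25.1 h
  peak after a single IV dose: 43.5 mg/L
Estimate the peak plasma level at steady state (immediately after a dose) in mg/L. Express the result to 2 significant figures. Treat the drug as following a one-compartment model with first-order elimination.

53 mg/L

e^(−kτ) = e^(−0.06830 × 25.1) = 0.1801
Accumulation ratio R = 1 / (1 − e^(−kτ)) = 1 / (1 − 0.1801) = 1.220
Steady-state peak = C₀ × R = 43.5 × 1.220 = 53.07 mg/L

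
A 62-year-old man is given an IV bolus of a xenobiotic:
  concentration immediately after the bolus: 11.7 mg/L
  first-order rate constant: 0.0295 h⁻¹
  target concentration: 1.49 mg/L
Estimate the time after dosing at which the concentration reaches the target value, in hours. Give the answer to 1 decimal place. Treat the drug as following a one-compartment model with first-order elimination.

t = ln(C₀ / C) / k = ln(11.70 / 1.49) / 0.02950
  = ln(7.852) / 0.02950 = 2.061 / 0.02950 = 69.86 h

69.9 h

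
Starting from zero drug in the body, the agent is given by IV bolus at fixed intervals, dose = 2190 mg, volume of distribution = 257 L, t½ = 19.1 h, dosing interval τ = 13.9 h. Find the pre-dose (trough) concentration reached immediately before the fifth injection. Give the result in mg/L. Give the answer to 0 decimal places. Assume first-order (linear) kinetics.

11 mg/L

C₀ per dose = Dose / Vd = 2190 / 257 = 8.521 mg/L
k = ln2 / t½ = 0.693147 / 19.1 = 0.03629 h⁻¹
Fraction remaining after one interval: r = e^(−kτ) = e^(−0.03629 × 13.9) = 0.6038
Before dose 5, 4 doses have been given (aged 1τ, 2τ, 3τ, 4τ).
C_trough = C₀ × (r + r² + … + r^4) = C₀ × r(1−r^4)/(1−r)
        = 8.521 × 0.6038 × (1 − 0.1329) / (1 − 0.6038) = 11.26 mg/L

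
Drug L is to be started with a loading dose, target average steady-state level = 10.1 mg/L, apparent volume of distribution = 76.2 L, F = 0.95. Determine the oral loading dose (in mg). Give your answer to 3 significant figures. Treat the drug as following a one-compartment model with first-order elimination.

810 mg

LD = Css × Vd / F = 10.1 × 76.2 / 0.95 = 810.1 mg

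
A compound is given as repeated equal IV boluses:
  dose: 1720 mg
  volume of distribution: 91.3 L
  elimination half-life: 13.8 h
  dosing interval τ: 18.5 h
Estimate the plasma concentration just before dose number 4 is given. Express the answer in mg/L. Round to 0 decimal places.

C₀ per dose = Dose / Vd = 1720 / 91.3 = 18.84 mg/L
k = ln2 / t½ = 0.693147 / 13.8 = 0.05023 h⁻¹
Fraction remaining after one interval: r = e^(−kτ) = e^(−0.05023 × 18.5) = 0.3948
Before dose 4, 3 doses have been given (aged 1τ, 2τ, 3τ).
C_trough = C₀ × (r + r² + … + r^3) = C₀ × r(1−r^3)/(1−r)
        = 18.84 × 0.3948 × (1 − 0.06154) / (1 − 0.3948) = 11.53 mg/L

12 mg/L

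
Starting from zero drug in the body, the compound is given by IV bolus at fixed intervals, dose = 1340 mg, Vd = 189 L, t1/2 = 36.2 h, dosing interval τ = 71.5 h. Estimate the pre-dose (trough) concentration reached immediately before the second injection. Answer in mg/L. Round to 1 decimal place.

C₀ per dose = Dose / Vd = 1340 / 189 = 7.090 mg/L
k = ln2 / t½ = 0.693147 / 36.2 = 0.01915 h⁻¹
Fraction remaining after one interval: r = e^(−kτ) = e^(−0.01915 × 71.5) = 0.2543
Before dose 2, 1 dose has been given (aged 1τ).
C_trough = C₀ × r = 7.090 × 0.2543 = 1.803 mg/L

1.8 mg/L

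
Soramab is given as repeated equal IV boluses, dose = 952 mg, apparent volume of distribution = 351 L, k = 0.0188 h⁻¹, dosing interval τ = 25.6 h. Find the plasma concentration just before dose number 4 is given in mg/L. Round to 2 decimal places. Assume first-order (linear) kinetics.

C₀ per dose = Dose / Vd = 952 / 351 = 2.712 mg/L
Fraction remaining after one interval: r = e^(−kτ) = e^(−0.01880 × 25.6) = 0.6180
Before dose 4, 3 doses have been given (aged 1τ, 2τ, 3τ).
C_trough = C₀ × (r + r² + … + r^3) = C₀ × r(1−r^3)/(1−r)
        = 2.712 × 0.6180 × (1 − 0.2360) / (1 − 0.6180) = 3.352 mg/L

3.35 mg/L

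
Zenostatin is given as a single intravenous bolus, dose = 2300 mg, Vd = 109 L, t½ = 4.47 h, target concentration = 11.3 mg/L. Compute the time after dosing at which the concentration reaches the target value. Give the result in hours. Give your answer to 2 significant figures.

4.0 h

C₀ = Dose / Vd = 2300 / 109 = 21.10 mg/L
k = ln2 / t½ = 0.693147 / 4.47 = 0.1551 h⁻¹
t = ln(C₀ / C) / k = ln(21.10 / 11.3) / 0.1551
  = ln(1.867) / 0.1551 = 0.6243 / 0.1551 = 4.025 h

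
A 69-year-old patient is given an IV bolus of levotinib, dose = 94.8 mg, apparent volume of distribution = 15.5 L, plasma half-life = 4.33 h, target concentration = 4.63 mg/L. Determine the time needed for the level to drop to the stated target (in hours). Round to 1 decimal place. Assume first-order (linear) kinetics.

C₀ = Dose / Vd = 94.80 / 15.5 = 6.116 mg/L
k = ln2 / t½ = 0.693147 / 4.33 = 0.1601 h⁻¹
t = ln(C₀ / C) / k = ln(6.116 / 4.63) / 0.1601
  = ln(1.321) / 0.1601 = 0.2784 / 0.1601 = 1.739 h

1.7 h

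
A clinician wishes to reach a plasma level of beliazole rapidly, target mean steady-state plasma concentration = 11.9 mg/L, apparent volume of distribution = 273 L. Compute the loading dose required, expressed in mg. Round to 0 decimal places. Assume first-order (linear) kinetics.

LD = Css × Vd = 11.9 × 273 = 3249 mg

3249 mg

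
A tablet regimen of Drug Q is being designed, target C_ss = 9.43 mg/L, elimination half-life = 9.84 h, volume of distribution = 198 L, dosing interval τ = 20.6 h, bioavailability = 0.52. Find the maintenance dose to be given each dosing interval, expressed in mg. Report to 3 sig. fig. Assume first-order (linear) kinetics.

k = ln2 / t½ = 0.693147 / 9.84 = 0.07044 h⁻¹
CL = k × Vd = 0.07044 × 198 = 13.95 L/h
At steady state, F × (Dose/τ) = Css × CL.
Dose = Css × CL × τ / F = 9.43 × 13.95 × 20.6 / 0.52 = 5211 mg

5210 mg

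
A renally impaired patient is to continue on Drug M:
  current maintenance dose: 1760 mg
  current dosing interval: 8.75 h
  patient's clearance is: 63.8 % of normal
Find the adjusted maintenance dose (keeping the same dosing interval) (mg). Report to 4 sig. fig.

To keep the same average steady-state level, dosing rate must scale with clearance.
CL ratio = 63.8 / 100 = 0.6380
New dose (same interval) = 1760 × 0.6380 = 1123 mg

1123 mg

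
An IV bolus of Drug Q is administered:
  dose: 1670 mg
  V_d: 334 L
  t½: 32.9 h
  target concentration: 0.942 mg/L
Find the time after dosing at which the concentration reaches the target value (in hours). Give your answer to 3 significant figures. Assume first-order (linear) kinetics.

79.2 h

C₀ = Dose / Vd = 1670 / 334 = 5.000 mg/L
k = ln2 / t½ = 0.693147 / 32.9 = 0.02107 h⁻¹
t = ln(C₀ / C) / k = ln(5.000 / 0.942) / 0.02107
  = ln(5.308) / 0.02107 = 1.669 / 0.02107 = 79.21 h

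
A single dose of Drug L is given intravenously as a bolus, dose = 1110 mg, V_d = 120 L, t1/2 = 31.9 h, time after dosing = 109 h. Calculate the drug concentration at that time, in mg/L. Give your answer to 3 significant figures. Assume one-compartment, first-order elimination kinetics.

C₀ = Dose / Vd = 1110 / 120 = 9.250 mg/L
k = ln2 / t½ = 0.693147 / 31.9 = 0.02173 h⁻¹
C = C₀ · e^(−k·t) = 9.250 × e^(−0.02173 × 109)
  = 9.250 × 0.09361 = 0.8659 mg/L

0.866 mg/L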